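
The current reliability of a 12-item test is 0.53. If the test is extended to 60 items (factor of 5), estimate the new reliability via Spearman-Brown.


r_new = (n * rxx) / (1 + (n-1) * rxx)
r_new = (5 * 0.53) / (1 + 4 * 0.53)
r_new = 2.65 / 3.12
r_new = 0.8494

0.8494


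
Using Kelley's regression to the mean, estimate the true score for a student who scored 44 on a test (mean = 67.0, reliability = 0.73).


T_est = rxx * X + (1 - rxx) * mean
T_est = 0.73 * 44 + 0.27 * 67.0
T_est = 32.12 + 18.09
T_est = 50.21

50.21


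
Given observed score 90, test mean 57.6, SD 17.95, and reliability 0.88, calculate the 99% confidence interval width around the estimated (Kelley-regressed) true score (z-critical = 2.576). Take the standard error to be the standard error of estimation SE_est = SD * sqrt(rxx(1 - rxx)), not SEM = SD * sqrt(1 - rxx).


True score estimate = 0.88*90 + 0.12*57.6 = 86.112
SE_est = SD * sqrt(rxx * (1 - rxx)) = 17.95 * sqrt(0.88 * 0.12) = 17.95 * sqrt(0.1056) = 5.83306
CI = T_est +/- z * SE_est, so width = 2 * z * SE_est = 2 * 2.576 * 5.83306
Width = 30.0519

30.0519


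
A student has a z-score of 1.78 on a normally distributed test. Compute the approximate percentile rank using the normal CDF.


CDF(z) = 0.5 * (1 + erf(z/sqrt(2)))
erf(1.2587) = 0.9249
CDF = 0.9625
Percentile rank = 0.9625 * 100 = 96.25

96.25


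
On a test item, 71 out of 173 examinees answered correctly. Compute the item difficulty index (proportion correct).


Item difficulty p = number correct / total examinees
p = 71 / 173
p = 0.4104

0.4104


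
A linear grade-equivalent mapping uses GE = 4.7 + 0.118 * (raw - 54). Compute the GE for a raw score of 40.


raw - median = 40 - 54 = -14
slope * diff = 0.118 * -14 = -1.652
GE = 4.7 + -1.652
GE = 3.048

3.048


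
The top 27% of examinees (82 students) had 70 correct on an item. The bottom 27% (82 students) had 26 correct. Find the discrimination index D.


p_upper = 70/82 = 0.8537
p_lower = 26/82 = 0.3171
D = 0.8537 - 0.3171 = 0.5366

0.5366


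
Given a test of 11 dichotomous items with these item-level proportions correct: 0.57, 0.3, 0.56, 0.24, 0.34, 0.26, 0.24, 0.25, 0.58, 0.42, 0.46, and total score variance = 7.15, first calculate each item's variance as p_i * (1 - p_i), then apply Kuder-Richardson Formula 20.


For each item, compute p_i * q_i:
  Item 1: 0.57 * 0.43 = 0.2451
  Item 2: 0.3 * 0.7 = 0.21
  Item 3: 0.56 * 0.44 = 0.2464
  Item 4: 0.24 * 0.76 = 0.1824
  Item 5: 0.34 * 0.66 = 0.2244
  Item 6: 0.26 * 0.74 = 0.1924
  Item 7: 0.24 * 0.76 = 0.1824
  Item 8: 0.25 * 0.75 = 0.1875
  Item 9: 0.58 * 0.42 = 0.2436
  Item 10: 0.42 * 0.58 = 0.2436
  Item 11: 0.46 * 0.54 = 0.2484
Sum(p_i * q_i) = 0.2451 + 0.21 + 0.2464 + 0.1824 + 0.2244 + 0.1924 + 0.1824 + 0.1875 + 0.2436 + 0.2436 + 0.2484 = 2.4062
KR-20 = (k/(k-1)) * (1 - Sum(p_i*q_i) / Var_total)
= (11/10) * (1 - 2.4062/7.15)
= 1.1 * 0.6635
KR-20 = 0.7298

0.7298


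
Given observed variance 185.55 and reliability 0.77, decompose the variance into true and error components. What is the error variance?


var_true = rxx * var_obs = 0.77 * 185.55 = 142.8735
var_error = var_obs - var_true
var_error = 185.55 - 142.8735
var_error = 42.6765

42.6765


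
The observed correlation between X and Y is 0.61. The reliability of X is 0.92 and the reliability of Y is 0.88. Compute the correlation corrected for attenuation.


r_corrected = rxy / sqrt(rxx * ryy)
= 0.61 / sqrt(0.92 * 0.88)
= 0.61 / sqrt(0.8096)
= 0.61 / 0.899778
r_corrected = 0.6779

0.6779


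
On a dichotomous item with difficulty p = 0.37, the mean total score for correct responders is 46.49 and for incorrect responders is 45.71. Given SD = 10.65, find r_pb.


q = 1 - p = 0.63
rpb = ((M1 - M0) / SD) * sqrt(p * q)
rpb = ((46.49 - 45.71) / 10.65) * sqrt(0.37 * 0.63)
rpb = 0.0354

0.0354


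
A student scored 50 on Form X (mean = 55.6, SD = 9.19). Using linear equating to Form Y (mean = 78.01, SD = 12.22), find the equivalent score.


slope = SD_Y / SD_X = 12.22 / 9.19 ~ 1.3297
intercept = mean_Y - slope * mean_X = 78.01 - (12.22 / 9.19) * 55.6 ~ 4.0783
Y = slope * X + intercept. To avoid rounding drift from the rounded slope/intercept, evaluate the equivalent form Y = mean_Y + SD_Y * (X - mean_X) / SD_X at full precision:
Y = 78.01 + 12.22 * (50 - 55.6) / 9.19
Y = 78.01 - 12.22 * 5.6 / 9.19
Y = 78.01 - 68.432 / 9.19
Y = 78.01 - 7.4464
Y = 70.5636

70.5636


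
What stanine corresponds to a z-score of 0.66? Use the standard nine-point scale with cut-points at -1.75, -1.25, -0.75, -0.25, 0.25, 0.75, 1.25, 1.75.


Stanine boundaries: [-1.75, -1.25, -0.75, -0.25, 0.25, 0.75, 1.25, 1.75]
z = 0.66
Check each boundary:
  z >= -1.75 -> could be stanine 2
  z >= -1.25 -> could be stanine 3
  z >= -0.75 -> could be stanine 4
  z >= -0.25 -> could be stanine 5
  z >= 0.25 -> could be stanine 6
  z < 0.75
  z < 1.25
  z < 1.75
Highest qualifying boundary gives stanine = 6

6


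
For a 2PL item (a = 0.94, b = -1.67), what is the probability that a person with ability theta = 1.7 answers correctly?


a*(theta - b) = 0.94 * (1.7 - -1.67) = 3.1678
exp(-3.1678) = 0.0421
P = 1 / (1 + 0.0421)
P = 0.9596

0.9596


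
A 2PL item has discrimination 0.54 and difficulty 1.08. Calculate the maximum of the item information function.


For 2PL, max info at theta = b = 1.08
I_max = a^2 / 4 = 0.54^2 / 4
= 0.2916 / 4
I_max = 0.0729

0.0729


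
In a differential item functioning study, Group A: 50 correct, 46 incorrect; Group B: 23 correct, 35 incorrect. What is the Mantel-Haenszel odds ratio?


Odds_A = 50/46 = 1.087
Odds_B = 23/35 = 0.6571
OR = Odds_A / Odds_B = 1.087 / 0.6571
Exactly, OR = (50 * 35) / (46 * 23) = 1750 / 1058
OR = 1.6541

1.6541


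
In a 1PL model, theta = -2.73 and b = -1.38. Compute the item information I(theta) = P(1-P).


P = 1/(1+exp(-(-2.73--1.38))) = 0.2059
I = P*(1-P) = 0.2059 * 0.7941
I = 0.1635

0.1635


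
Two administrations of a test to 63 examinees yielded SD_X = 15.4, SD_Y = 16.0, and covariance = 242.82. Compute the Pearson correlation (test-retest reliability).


r = cov(X,Y) / (SD_X * SD_Y)
r = 242.82 / (15.4 * 16.0)
r = 242.82 / 246.4
r = 0.9855

0.9855


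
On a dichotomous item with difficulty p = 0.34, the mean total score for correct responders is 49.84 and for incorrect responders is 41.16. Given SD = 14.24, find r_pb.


q = 1 - p = 0.66
rpb = ((M1 - M0) / SD) * sqrt(p * q)
rpb = ((49.84 - 41.16) / 14.24) * sqrt(0.34 * 0.66)
rpb = 0.2887

0.2887


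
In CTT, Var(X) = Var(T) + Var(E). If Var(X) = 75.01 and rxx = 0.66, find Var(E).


var_true = rxx * var_obs = 0.66 * 75.01 = 49.5066
var_error = var_obs - var_true
var_error = 75.01 - 49.5066
var_error = 25.5034

25.5034


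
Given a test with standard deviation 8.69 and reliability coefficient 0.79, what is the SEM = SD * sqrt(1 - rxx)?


SEM = SD * sqrt(1 - rxx)
SEM = 8.69 * sqrt(1 - 0.79)
SEM = 8.69 * sqrt(0.21) = 8.69 * 0.458258
SEM = 3.9823

3.9823


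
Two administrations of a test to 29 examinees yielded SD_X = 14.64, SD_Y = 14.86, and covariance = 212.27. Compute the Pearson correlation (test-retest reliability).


r = cov(X,Y) / (SD_X * SD_Y)
r = 212.27 / (14.64 * 14.86)
r = 212.27 / 217.5504
r = 0.9757

0.9757


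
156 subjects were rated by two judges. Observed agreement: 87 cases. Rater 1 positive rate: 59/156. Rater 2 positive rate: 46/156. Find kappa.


P_o = 87/156 = 0.557692
P_e = (59*46 + 97*110) / 24336 = 0.549967
kappa = (P_o - P_e) / (1 - P_e)
kappa = (0.557692 - 0.549967) / (1 - 0.549967)
kappa = 0.0172

0.0172


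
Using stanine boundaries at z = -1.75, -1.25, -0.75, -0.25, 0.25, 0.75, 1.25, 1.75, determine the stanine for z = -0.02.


Stanine boundaries: [-1.75, -1.25, -0.75, -0.25, 0.25, 0.75, 1.25, 1.75]
z = -0.02
Check each boundary:
  z >= -1.75 -> could be stanine 2
  z >= -1.25 -> could be stanine 3
  z >= -0.75 -> could be stanine 4
  z >= -0.25 -> could be stanine 5
  z < 0.25
  z < 0.75
  z < 1.25
  z < 1.75
Highest qualifying boundary gives stanine = 5

5


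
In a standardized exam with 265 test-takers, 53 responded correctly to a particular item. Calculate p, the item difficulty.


Item difficulty p = number correct / total examinees
p = 53 / 265
p = 0.2

0.2


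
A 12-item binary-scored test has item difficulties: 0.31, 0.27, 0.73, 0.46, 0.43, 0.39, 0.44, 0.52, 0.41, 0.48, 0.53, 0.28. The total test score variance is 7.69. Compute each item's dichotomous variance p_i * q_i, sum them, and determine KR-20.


For each item, compute p_i * q_i:
  Item 1: 0.31 * 0.69 = 0.2139
  Item 2: 0.27 * 0.73 = 0.1971
  Item 3: 0.73 * 0.27 = 0.1971
  Item 4: 0.46 * 0.54 = 0.2484
  Item 5: 0.43 * 0.57 = 0.2451
  Item 6: 0.39 * 0.61 = 0.2379
  Item 7: 0.44 * 0.56 = 0.2464
  Item 8: 0.52 * 0.48 = 0.2496
  Item 9: 0.41 * 0.59 = 0.2419
  Item 10: 0.48 * 0.52 = 0.2496
  Item 11: 0.53 * 0.47 = 0.2491
  Item 12: 0.28 * 0.72 = 0.2016
Sum(p_i * q_i) = 0.2139 + 0.1971 + 0.1971 + 0.2484 + 0.2451 + 0.2379 + 0.2464 + 0.2496 + 0.2419 + 0.2496 + 0.2491 + 0.2016 = 2.7777
KR-20 = (k/(k-1)) * (1 - Sum(p_i*q_i) / Var_total)
= (12/11) * (1 - 2.7777/7.69)
= 1.0909 * 0.6388
KR-20 = 0.6969

0.6969


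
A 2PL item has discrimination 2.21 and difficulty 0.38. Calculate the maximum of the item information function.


For 2PL, max info at theta = b = 0.38
I_max = a^2 / 4 = 2.21^2 / 4
= 4.8841 / 4
I_max = 1.221

1.221


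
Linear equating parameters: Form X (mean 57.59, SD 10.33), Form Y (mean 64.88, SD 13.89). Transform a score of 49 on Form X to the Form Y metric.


slope = SD_Y / SD_X = 13.89 / 10.33 ~ 1.3446
intercept = mean_Y - slope * mean_X = 64.88 - (13.89 / 10.33) * 57.59 ~ -12.5571
Y = slope * X + intercept. To avoid rounding drift from the rounded slope/intercept, evaluate the equivalent form Y = mean_Y + SD_Y * (X - mean_X) / SD_X at full precision:
Y = 64.88 + 13.89 * (49 - 57.59) / 10.33
Y = 64.88 - 13.89 * 8.59 / 10.33
Y = 64.88 - 119.3151 / 10.33
Y = 64.88 - 11.5503
Y = 53.3297

53.3297


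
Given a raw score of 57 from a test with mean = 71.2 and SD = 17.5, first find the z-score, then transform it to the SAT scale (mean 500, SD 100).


z = (X - mean) / SD = (57 - 71.2) / 17.5
z = -14.2 / 17.5
z = -0.8114
SAT-scale = SAT = 500 + 100z
Carry z at full precision (z = -14.2 / 17.5) into the conversion:
SAT-scale = 500 + 100 * (-14.2 / 17.5) = 500 + -1420 / 17.5
SAT-scale = 500 + -81.1429
SAT-scale = 418.8571

418.8571


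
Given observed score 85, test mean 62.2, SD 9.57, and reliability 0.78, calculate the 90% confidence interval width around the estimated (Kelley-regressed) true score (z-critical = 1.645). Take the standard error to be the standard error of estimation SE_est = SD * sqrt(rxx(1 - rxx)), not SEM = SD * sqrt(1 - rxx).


True score estimate = 0.78*85 + 0.22*62.2 = 79.984
SE_est = SD * sqrt(rxx * (1 - rxx)) = 9.57 * sqrt(0.78 * 0.22) = 9.57 * sqrt(0.1716) = 3.964337
CI = T_est +/- z * SE_est, so width = 2 * z * SE_est = 2 * 1.645 * 3.964337
Width = 13.0427

13.0427


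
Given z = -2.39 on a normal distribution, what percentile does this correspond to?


CDF(z) = 0.5 * (1 + erf(z/sqrt(2)))
erf(-1.69) = -0.9832
CDF = 0.0084
Percentile rank = 0.0084 * 100 = 0.84

0.84


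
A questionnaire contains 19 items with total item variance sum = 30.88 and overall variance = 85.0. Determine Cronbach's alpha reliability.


alpha = (k/(k-1)) * (1 - sum(si^2)/s_total^2)
= (19/18) * (1 - 30.88/85.0)
alpha = 0.6721

0.6721


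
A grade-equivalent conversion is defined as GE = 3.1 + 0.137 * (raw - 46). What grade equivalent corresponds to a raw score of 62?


raw - median = 62 - 46 = 16
slope * diff = 0.137 * 16 = 2.192
GE = 3.1 + 2.192
GE = 5.292

5.292


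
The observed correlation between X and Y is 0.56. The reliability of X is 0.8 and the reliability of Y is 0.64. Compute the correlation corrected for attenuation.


r_corrected = rxy / sqrt(rxx * ryy)
= 0.56 / sqrt(0.8 * 0.64)
= 0.56 / sqrt(0.512)
= 0.56 / 0.715542
r_corrected = 0.7826

0.7826


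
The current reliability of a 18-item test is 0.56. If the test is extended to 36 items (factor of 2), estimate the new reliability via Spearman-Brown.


r_new = (n * rxx) / (1 + (n-1) * rxx)
r_new = (2 * 0.56) / (1 + 1 * 0.56)
r_new = 1.12 / 1.56
r_new = 0.7179

0.7179


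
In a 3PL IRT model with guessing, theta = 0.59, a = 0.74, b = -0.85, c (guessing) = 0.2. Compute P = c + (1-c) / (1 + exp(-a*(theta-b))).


logit = 0.74*(0.59 - -0.85) = 1.0656
P* = 1/(1 + exp(-1.0656)) = 0.7438
P = 0.2 + (1 - 0.2) * 0.7438
P = 0.795

0.795


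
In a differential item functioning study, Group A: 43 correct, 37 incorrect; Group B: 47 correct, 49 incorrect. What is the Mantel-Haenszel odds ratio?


Odds_A = 43/37 = 1.1622
Odds_B = 47/49 = 0.9592
OR = Odds_A / Odds_B = 1.1622 / 0.9592
Exactly, OR = (43 * 49) / (37 * 47) = 2107 / 1739
OR = 1.2116

1.2116


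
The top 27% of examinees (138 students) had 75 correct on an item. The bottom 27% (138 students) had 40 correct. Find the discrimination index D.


p_upper = 75/138 = 0.5435
p_lower = 40/138 = 0.2899
D = 0.5435 - 0.2899 = 0.2536

0.2536


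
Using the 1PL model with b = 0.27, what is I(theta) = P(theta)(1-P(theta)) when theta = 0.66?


P = 1/(1+exp(-(0.66-0.27))) = 0.5963
I = P*(1-P) = 0.5963 * 0.4037
I = 0.2407

0.2407


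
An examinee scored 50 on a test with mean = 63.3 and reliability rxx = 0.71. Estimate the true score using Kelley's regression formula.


T_est = rxx * X + (1 - rxx) * mean
T_est = 0.71 * 50 + 0.29 * 63.3
T_est = 35.5 + 18.357
T_est = 53.857

53.857


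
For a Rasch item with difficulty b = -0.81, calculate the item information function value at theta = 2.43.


P = 1/(1+exp(-(2.43--0.81))) = 0.9623
I = P*(1-P) = 0.9623 * 0.0377
I = 0.0363

0.0363


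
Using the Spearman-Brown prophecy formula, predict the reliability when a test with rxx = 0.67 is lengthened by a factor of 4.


r_new = (n * rxx) / (1 + (n-1) * rxx)
r_new = (4 * 0.67) / (1 + 3 * 0.67)
r_new = 2.68 / 3.01
r_new = 0.8904

0.8904


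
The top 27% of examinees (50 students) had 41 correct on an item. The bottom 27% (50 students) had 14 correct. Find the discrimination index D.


p_upper = 41/50 = 0.82
p_lower = 14/50 = 0.28
D = 0.82 - 0.28 = 0.54

0.54


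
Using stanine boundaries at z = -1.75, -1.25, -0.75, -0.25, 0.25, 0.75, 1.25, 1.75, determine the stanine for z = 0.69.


Stanine boundaries: [-1.75, -1.25, -0.75, -0.25, 0.25, 0.75, 1.25, 1.75]
z = 0.69
Check each boundary:
  z >= -1.75 -> could be stanine 2
  z >= -1.25 -> could be stanine 3
  z >= -0.75 -> could be stanine 4
  z >= -0.25 -> could be stanine 5
  z >= 0.25 -> could be stanine 6
  z < 0.75
  z < 1.25
  z < 1.75
Highest qualifying boundary gives stanine = 6

6


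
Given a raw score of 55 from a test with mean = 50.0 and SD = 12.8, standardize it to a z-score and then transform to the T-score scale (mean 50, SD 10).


z = (X - mean) / SD = (55 - 50.0) / 12.8
z = 5.0 / 12.8
z = 0.3906
T-score = T = 50 + 10z
Carry z at full precision (z = 5.0 / 12.8) into the conversion:
T-score = 50 + 10 * (5.0 / 12.8) = 50 + 50 / 12.8
T-score = 50 + 3.9062
T-score = 53.9062

53.9062


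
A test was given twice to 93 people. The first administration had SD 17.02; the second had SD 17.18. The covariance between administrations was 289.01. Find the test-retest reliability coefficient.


r = cov(X,Y) / (SD_X * SD_Y)
r = 289.01 / (17.02 * 17.18)
r = 289.01 / 292.4036
r = 0.9884

0.9884


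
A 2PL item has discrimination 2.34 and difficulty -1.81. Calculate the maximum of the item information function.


For 2PL, max info at theta = b = -1.81
I_max = a^2 / 4 = 2.34^2 / 4
= 5.4756 / 4
I_max = 1.3689

1.3689


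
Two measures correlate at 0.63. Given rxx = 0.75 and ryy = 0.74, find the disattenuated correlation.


r_corrected = rxy / sqrt(rxx * ryy)
= 0.63 / sqrt(0.75 * 0.74)
= 0.63 / sqrt(0.555)
= 0.63 / 0.744983
r_corrected = 0.8457

0.8457


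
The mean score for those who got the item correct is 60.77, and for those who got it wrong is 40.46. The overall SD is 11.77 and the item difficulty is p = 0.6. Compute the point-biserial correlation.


q = 1 - p = 0.4
rpb = ((M1 - M0) / SD) * sqrt(p * q)
rpb = ((60.77 - 40.46) / 11.77) * sqrt(0.6 * 0.4)
rpb = 0.8454

0.8454


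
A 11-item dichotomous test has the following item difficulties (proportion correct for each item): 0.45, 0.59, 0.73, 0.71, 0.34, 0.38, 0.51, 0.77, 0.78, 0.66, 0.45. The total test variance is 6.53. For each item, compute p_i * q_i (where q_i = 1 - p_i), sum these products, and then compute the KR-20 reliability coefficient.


For each item, compute p_i * q_i:
  Item 1: 0.45 * 0.55 = 0.2475
  Item 2: 0.59 * 0.41 = 0.2419
  Item 3: 0.73 * 0.27 = 0.1971
  Item 4: 0.71 * 0.29 = 0.2059
  Item 5: 0.34 * 0.66 = 0.2244
  Item 6: 0.38 * 0.62 = 0.2356
  Item 7: 0.51 * 0.49 = 0.2499
  Item 8: 0.77 * 0.23 = 0.1771
  Item 9: 0.78 * 0.22 = 0.1716
  Item 10: 0.66 * 0.34 = 0.2244
  Item 11: 0.45 * 0.55 = 0.2475
Sum(p_i * q_i) = 0.2475 + 0.2419 + 0.1971 + 0.2059 + 0.2244 + 0.2356 + 0.2499 + 0.1771 + 0.1716 + 0.2244 + 0.2475 = 2.4229
KR-20 = (k/(k-1)) * (1 - Sum(p_i*q_i) / Var_total)
= (11/10) * (1 - 2.4229/6.53)
= 1.1 * 0.629
KR-20 = 0.6919

0.6919


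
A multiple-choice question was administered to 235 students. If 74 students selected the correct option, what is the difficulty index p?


Item difficulty p = number correct / total examinees
p = 74 / 235
p = 0.3149

0.3149


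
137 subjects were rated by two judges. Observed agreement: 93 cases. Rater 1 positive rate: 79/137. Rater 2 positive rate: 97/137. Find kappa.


P_o = 93/137 = 0.678832
P_e = (79*97 + 58*40) / 18769 = 0.531888
kappa = (P_o - P_e) / (1 - P_e)
kappa = (0.678832 - 0.531888) / (1 - 0.531888)
kappa = 0.3139

0.3139


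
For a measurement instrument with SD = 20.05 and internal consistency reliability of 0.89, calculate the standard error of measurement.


SEM = SD * sqrt(1 - rxx)
SEM = 20.05 * sqrt(1 - 0.89)
SEM = 20.05 * sqrt(0.11) = 20.05 * 0.331662
SEM = 6.6498

6.6498


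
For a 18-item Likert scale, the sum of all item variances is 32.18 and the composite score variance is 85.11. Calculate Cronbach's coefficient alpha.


alpha = (k/(k-1)) * (1 - sum(si^2)/s_total^2)
= (18/17) * (1 - 32.18/85.11)
alpha = 0.6585

0.6585


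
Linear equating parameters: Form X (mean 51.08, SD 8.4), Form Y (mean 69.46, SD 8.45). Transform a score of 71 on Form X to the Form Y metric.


slope = SD_Y / SD_X = 8.45 / 8.4 ~ 1.006
intercept = mean_Y - slope * mean_X = 69.46 - (8.45 / 8.4) * 51.08 ~ 18.076
Y = slope * X + intercept. To avoid rounding drift from the rounded slope/intercept, evaluate the equivalent form Y = mean_Y + SD_Y * (X - mean_X) / SD_X at full precision:
Y = 69.46 + 8.45 * (71 - 51.08) / 8.4
Y = 69.46 + 8.45 * 19.92 / 8.4
Y = 69.46 + 168.324 / 8.4
Y = 69.46 + 20.0386
Y = 89.4986

89.4986


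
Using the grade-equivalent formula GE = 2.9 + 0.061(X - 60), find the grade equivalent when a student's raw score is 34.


raw - median = 34 - 60 = -26
slope * diff = 0.061 * -26 = -1.586
GE = 2.9 + -1.586
GE = 1.314

1.314


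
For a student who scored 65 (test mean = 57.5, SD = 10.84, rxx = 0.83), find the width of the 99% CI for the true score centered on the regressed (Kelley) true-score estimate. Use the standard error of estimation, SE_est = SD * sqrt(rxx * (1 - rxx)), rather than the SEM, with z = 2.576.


True score estimate = 0.83*65 + 0.17*57.5 = 63.725
SE_est = SD * sqrt(rxx * (1 - rxx)) = 10.84 * sqrt(0.83 * 0.17) = 10.84 * sqrt(0.1411) = 4.07186
CI = T_est +/- z * SE_est, so width = 2 * z * SE_est = 2 * 2.576 * 4.07186
Width = 20.9782

20.9782


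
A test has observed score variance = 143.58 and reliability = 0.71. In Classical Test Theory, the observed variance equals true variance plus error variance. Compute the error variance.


var_true = rxx * var_obs = 0.71 * 143.58 = 101.9418
var_error = var_obs - var_true
var_error = 143.58 - 101.9418
var_error = 41.6382

41.6382


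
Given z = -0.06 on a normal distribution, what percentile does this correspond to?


CDF(z) = 0.5 * (1 + erf(z/sqrt(2)))
erf(-0.0424) = -0.0478
CDF = 0.4761
Percentile rank = 0.4761 * 100 = 47.61

47.61


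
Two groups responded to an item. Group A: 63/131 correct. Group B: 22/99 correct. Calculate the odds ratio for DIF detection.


Odds_A = 63/68 = 0.9265
Odds_B = 22/77 = 0.2857
OR = Odds_A / Odds_B = 0.9265 / 0.2857
Exactly, OR = (63 * 77) / (68 * 22) = 4851 / 1496
OR = 3.2426

3.2426


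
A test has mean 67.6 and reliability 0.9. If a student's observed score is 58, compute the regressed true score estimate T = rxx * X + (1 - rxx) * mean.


T_est = rxx * X + (1 - rxx) * mean
T_est = 0.9 * 58 + 0.1 * 67.6
T_est = 52.2 + 6.76
T_est = 58.96

58.96


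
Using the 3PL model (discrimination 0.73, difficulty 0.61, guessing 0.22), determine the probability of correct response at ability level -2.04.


logit = 0.73*(-2.04 - 0.61) = -1.9345
P* = 1/(1 + exp(--1.9345)) = 0.1263
P = 0.22 + (1 - 0.22) * 0.1263
P = 0.3185

0.3185


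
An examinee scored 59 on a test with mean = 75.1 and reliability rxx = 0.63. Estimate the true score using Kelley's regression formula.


T_est = rxx * X + (1 - rxx) * mean
T_est = 0.63 * 59 + 0.37 * 75.1
T_est = 37.17 + 27.787
T_est = 64.957

64.957


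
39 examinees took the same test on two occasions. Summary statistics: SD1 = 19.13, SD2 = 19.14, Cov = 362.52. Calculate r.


r = cov(X,Y) / (SD_X * SD_Y)
r = 362.52 / (19.13 * 19.14)
r = 362.52 / 366.1482
r = 0.9901

0.9901


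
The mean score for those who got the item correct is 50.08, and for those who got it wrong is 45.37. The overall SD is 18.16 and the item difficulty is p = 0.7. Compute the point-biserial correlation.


q = 1 - p = 0.3
rpb = ((M1 - M0) / SD) * sqrt(p * q)
rpb = ((50.08 - 45.37) / 18.16) * sqrt(0.7 * 0.3)
rpb = 0.1189

0.1189


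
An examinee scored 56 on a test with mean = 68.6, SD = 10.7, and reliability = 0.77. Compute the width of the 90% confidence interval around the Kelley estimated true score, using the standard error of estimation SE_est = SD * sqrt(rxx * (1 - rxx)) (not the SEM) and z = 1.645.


True score estimate = 0.77*56 + 0.23*68.6 = 58.898
SE_est = SD * sqrt(rxx * (1 - rxx)) = 10.7 * sqrt(0.77 * 0.23) = 10.7 * sqrt(0.1771) = 4.502908
CI = T_est +/- z * SE_est, so width = 2 * z * SE_est = 2 * 1.645 * 4.502908
Width = 14.8146

14.8146


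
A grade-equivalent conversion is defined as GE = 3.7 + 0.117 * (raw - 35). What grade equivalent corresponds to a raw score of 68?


raw - median = 68 - 35 = 33
slope * diff = 0.117 * 33 = 3.861
GE = 3.7 + 3.861
GE = 7.561

7.561


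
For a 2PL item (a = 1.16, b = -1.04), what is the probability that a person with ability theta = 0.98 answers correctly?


a*(theta - b) = 1.16 * (0.98 - -1.04) = 2.3432
exp(-2.3432) = 0.096
P = 1 / (1 + 0.096)
P = 0.9124

0.9124


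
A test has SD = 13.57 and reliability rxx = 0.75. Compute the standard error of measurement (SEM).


SEM = SD * sqrt(1 - rxx)
SEM = 13.57 * sqrt(1 - 0.75)
SEM = 13.57 * sqrt(0.25) = 13.57 * 0.5
SEM = 6.785

6.785


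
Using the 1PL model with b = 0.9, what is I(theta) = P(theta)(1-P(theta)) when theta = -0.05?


P = 1/(1+exp(-(-0.05-0.9))) = 0.2789
I = P*(1-P) = 0.2789 * 0.7211
I = 0.2011

0.2011


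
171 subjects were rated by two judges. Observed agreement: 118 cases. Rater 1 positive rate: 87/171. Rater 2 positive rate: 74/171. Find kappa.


P_o = 118/171 = 0.690058
P_e = (87*74 + 84*97) / 29241 = 0.49882
kappa = (P_o - P_e) / (1 - P_e)
kappa = (0.690058 - 0.49882) / (1 - 0.49882)
kappa = 0.3816

0.3816


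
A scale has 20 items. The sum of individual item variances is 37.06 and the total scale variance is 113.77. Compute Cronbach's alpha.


alpha = (k/(k-1)) * (1 - sum(si^2)/s_total^2)
= (20/19) * (1 - 37.06/113.77)
alpha = 0.7097

0.7097


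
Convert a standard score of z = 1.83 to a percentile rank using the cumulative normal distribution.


CDF(z) = 0.5 * (1 + erf(z/sqrt(2)))
erf(1.294) = 0.9328
CDF = 0.9664
Percentile rank = 0.9664 * 100 = 96.64

96.64


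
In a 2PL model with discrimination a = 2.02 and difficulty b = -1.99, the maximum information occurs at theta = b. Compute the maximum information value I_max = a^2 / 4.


For 2PL, max info at theta = b = -1.99
I_max = a^2 / 4 = 2.02^2 / 4
= 4.0804 / 4
I_max = 1.0201

1.0201


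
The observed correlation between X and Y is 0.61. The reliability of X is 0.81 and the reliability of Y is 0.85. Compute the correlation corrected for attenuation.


r_corrected = rxy / sqrt(rxx * ryy)
= 0.61 / sqrt(0.81 * 0.85)
= 0.61 / sqrt(0.6885)
= 0.61 / 0.829759
r_corrected = 0.7352

0.7352


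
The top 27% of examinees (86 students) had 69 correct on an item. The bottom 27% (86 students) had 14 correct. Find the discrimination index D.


p_upper = 69/86 = 0.8023
p_lower = 14/86 = 0.1628
D = 0.8023 - 0.1628 = 0.6395

0.6395


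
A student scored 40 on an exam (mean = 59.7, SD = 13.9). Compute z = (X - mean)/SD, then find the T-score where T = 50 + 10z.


z = (X - mean) / SD = (40 - 59.7) / 13.9
z = -19.7 / 13.9
z = -1.4173
T-score = T = 50 + 10z
Carry z at full precision (z = -19.7 / 13.9) into the conversion:
T-score = 50 + 10 * (-19.7 / 13.9) = 50 + -197 / 13.9
T-score = 50 + -14.1727
T-score = 35.8273

35.8273


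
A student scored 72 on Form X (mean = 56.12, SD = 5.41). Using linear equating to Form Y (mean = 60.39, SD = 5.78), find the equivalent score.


slope = SD_Y / SD_X = 5.78 / 5.41 ~ 1.0684
intercept = mean_Y - slope * mean_X = 60.39 - (5.78 / 5.41) * 56.12 ~ 0.4318
Y = slope * X + intercept. To avoid rounding drift from the rounded slope/intercept, evaluate the equivalent form Y = mean_Y + SD_Y * (X - mean_X) / SD_X at full precision:
Y = 60.39 + 5.78 * (72 - 56.12) / 5.41
Y = 60.39 + 5.78 * 15.88 / 5.41
Y = 60.39 + 91.7864 / 5.41
Y = 60.39 + 16.9661
Y = 77.3561

77.3561


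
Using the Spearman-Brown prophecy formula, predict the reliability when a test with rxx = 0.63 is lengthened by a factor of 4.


r_new = (n * rxx) / (1 + (n-1) * rxx)
r_new = (4 * 0.63) / (1 + 3 * 0.63)
r_new = 2.52 / 2.89
r_new = 0.872

0.872


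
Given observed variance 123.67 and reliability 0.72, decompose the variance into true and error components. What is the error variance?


var_true = rxx * var_obs = 0.72 * 123.67 = 89.0424
var_error = var_obs - var_true
var_error = 123.67 - 89.0424
var_error = 34.6276

34.6276


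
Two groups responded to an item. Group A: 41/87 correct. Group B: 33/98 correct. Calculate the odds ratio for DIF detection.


Odds_A = 41/46 = 0.8913
Odds_B = 33/65 = 0.5077
OR = Odds_A / Odds_B = 0.8913 / 0.5077
Exactly, OR = (41 * 65) / (46 * 33) = 2665 / 1518
OR = 1.7556

1.7556


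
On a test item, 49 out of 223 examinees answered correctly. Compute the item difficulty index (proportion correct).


Item difficulty p = number correct / total examinees
p = 49 / 223
p = 0.2197

0.2197


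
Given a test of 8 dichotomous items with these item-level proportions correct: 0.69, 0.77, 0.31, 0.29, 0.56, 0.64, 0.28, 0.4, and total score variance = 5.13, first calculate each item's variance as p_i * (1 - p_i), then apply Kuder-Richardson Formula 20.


For each item, compute p_i * q_i:
  Item 1: 0.69 * 0.31 = 0.2139
  Item 2: 0.77 * 0.23 = 0.1771
  Item 3: 0.31 * 0.69 = 0.2139
  Item 4: 0.29 * 0.71 = 0.2059
  Item 5: 0.56 * 0.44 = 0.2464
  Item 6: 0.64 * 0.36 = 0.2304
  Item 7: 0.28 * 0.72 = 0.2016
  Item 8: 0.4 * 0.6 = 0.24
Sum(p_i * q_i) = 0.2139 + 0.1771 + 0.2139 + 0.2059 + 0.2464 + 0.2304 + 0.2016 + 0.24 = 1.7292
KR-20 = (k/(k-1)) * (1 - Sum(p_i*q_i) / Var_total)
= (8/7) * (1 - 1.7292/5.13)
= 1.1429 * 0.6629
KR-20 = 0.7576

0.7576


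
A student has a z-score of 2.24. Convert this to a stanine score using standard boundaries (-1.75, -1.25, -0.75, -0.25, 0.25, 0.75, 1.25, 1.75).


Stanine boundaries: [-1.75, -1.25, -0.75, -0.25, 0.25, 0.75, 1.25, 1.75]
z = 2.24
Check each boundary:
  z >= -1.75 -> could be stanine 2
  z >= -1.25 -> could be stanine 3
  z >= -0.75 -> could be stanine 4
  z >= -0.25 -> could be stanine 5
  z >= 0.25 -> could be stanine 6
  z >= 0.75 -> could be stanine 7
  z >= 1.25 -> could be stanine 8
  z >= 1.75 -> could be stanine 9
Highest qualifying boundary gives stanine = 9

9


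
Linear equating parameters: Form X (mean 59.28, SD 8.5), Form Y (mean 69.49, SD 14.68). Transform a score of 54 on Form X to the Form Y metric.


slope = SD_Y / SD_X = 14.68 / 8.5 ~ 1.7271
intercept = mean_Y - slope * mean_X = 69.49 - (14.68 / 8.5) * 59.28 ~ -32.89
Y = slope * X + intercept. To avoid rounding drift from the rounded slope/intercept, evaluate the equivalent form Y = mean_Y + SD_Y * (X - mean_X) / SD_X at full precision:
Y = 69.49 + 14.68 * (54 - 59.28) / 8.5
Y = 69.49 - 14.68 * 5.28 / 8.5
Y = 69.49 - 77.5104 / 8.5
Y = 69.49 - 9.1189
Y = 60.3711

60.3711


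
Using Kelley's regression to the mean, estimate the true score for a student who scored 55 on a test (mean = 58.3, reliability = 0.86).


T_est = rxx * X + (1 - rxx) * mean
T_est = 0.86 * 55 + 0.14 * 58.3
T_est = 47.3 + 8.162
T_est = 55.462

55.462


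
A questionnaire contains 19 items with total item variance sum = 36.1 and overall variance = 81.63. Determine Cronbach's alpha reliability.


alpha = (k/(k-1)) * (1 - sum(si^2)/s_total^2)
= (19/18) * (1 - 36.1/81.63)
alpha = 0.5887

0.5887


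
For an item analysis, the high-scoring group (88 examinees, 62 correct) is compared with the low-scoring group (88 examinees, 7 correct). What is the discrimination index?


p_upper = 62/88 = 0.7045
p_lower = 7/88 = 0.0795
D = 0.7045 - 0.0795 = 0.625

0.625


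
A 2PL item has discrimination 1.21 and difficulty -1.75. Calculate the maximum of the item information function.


For 2PL, max info at theta = b = -1.75
I_max = a^2 / 4 = 1.21^2 / 4
= 1.4641 / 4
I_max = 0.366

0.366


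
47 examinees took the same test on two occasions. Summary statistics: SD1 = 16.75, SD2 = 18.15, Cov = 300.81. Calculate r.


r = cov(X,Y) / (SD_X * SD_Y)
r = 300.81 / (16.75 * 18.15)
r = 300.81 / 304.0125
r = 0.9895

0.9895


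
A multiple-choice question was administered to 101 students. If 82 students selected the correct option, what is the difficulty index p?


Item difficulty p = number correct / total examinees
p = 82 / 101
p = 0.8119

0.8119


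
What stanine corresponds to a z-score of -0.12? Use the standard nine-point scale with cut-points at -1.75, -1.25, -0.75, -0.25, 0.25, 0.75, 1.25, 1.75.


Stanine boundaries: [-1.75, -1.25, -0.75, -0.25, 0.25, 0.75, 1.25, 1.75]
z = -0.12
Check each boundary:
  z >= -1.75 -> could be stanine 2
  z >= -1.25 -> could be stanine 3
  z >= -0.75 -> could be stanine 4
  z >= -0.25 -> could be stanine 5
  z < 0.25
  z < 0.75
  z < 1.25
  z < 1.75
Highest qualifying boundary gives stanine = 5

5


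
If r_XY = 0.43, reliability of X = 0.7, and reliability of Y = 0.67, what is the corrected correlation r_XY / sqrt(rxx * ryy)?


r_corrected = rxy / sqrt(rxx * ryy)
= 0.43 / sqrt(0.7 * 0.67)
= 0.43 / sqrt(0.469)
= 0.43 / 0.684836
r_corrected = 0.6279

0.6279


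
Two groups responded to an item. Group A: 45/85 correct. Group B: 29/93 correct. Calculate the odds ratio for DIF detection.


Odds_A = 45/40 = 1.125
Odds_B = 29/64 = 0.4531
OR = Odds_A / Odds_B = 1.125 / 0.4531
Exactly, OR = (45 * 64) / (40 * 29) = 2880 / 1160
OR = 2.4828

2.4828


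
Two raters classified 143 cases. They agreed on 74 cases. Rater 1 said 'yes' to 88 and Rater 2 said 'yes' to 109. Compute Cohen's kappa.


P_o = 74/143 = 0.517483
P_e = (88*109 + 55*34) / 20449 = 0.560516
kappa = (P_o - P_e) / (1 - P_e)
kappa = (0.517483 - 0.560516) / (1 - 0.560516)
kappa = -0.0979

-0.0979


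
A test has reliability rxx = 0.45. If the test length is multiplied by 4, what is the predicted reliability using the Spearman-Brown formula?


r_new = (n * rxx) / (1 + (n-1) * rxx)
r_new = (4 * 0.45) / (1 + 3 * 0.45)
r_new = 1.8 / 2.35
r_new = 0.766

0.766


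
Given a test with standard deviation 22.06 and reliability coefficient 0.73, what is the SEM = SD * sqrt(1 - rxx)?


SEM = SD * sqrt(1 - rxx)
SEM = 22.06 * sqrt(1 - 0.73)
SEM = 22.06 * sqrt(0.27) = 22.06 * 0.519615
SEM = 11.4627

11.4627


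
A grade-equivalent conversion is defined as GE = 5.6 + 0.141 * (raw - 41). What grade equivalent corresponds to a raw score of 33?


raw - median = 33 - 41 = -8
slope * diff = 0.141 * -8 = -1.128
GE = 5.6 + -1.128
GE = 4.472

4.472


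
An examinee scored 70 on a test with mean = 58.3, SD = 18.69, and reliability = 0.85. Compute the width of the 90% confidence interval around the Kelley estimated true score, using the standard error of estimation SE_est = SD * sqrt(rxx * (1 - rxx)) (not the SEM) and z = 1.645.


True score estimate = 0.85*70 + 0.15*58.3 = 68.245
SE_est = SD * sqrt(rxx * (1 - rxx)) = 18.69 * sqrt(0.85 * 0.15) = 18.69 * sqrt(0.1275) = 6.673665
CI = T_est +/- z * SE_est, so width = 2 * z * SE_est = 2 * 1.645 * 6.673665
Width = 21.9564

21.9564


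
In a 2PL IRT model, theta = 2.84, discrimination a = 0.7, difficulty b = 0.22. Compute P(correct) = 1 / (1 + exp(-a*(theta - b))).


a*(theta - b) = 0.7 * (2.84 - 0.22) = 1.834
exp(-1.834) = 0.1598
P = 1 / (1 + 0.1598)
P = 0.8622

0.8622


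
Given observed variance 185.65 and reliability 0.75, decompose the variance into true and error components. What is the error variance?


var_true = rxx * var_obs = 0.75 * 185.65 = 139.2375
var_error = var_obs - var_true
var_error = 185.65 - 139.2375
var_error = 46.4125

46.4125


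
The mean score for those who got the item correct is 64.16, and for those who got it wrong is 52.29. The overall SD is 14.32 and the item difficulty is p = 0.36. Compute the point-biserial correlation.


q = 1 - p = 0.64
rpb = ((M1 - M0) / SD) * sqrt(p * q)
rpb = ((64.16 - 52.29) / 14.32) * sqrt(0.36 * 0.64)
rpb = 0.3979

0.3979


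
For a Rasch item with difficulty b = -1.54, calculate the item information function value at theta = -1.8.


P = 1/(1+exp(-(-1.8--1.54))) = 0.4354
I = P*(1-P) = 0.4354 * 0.5646
I = 0.2458

0.2458


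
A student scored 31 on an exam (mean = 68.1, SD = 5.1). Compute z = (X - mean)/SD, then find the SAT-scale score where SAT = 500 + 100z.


z = (X - mean) / SD = (31 - 68.1) / 5.1
z = -37.1 / 5.1
z = -7.2745
SAT-scale = SAT = 500 + 100z
Carry z at full precision (z = -37.1 / 5.1) into the conversion:
SAT-scale = 500 + 100 * (-37.1 / 5.1) = 500 + -3710 / 5.1
SAT-scale = 500 + -727.451
SAT-scale = -227.451

-227.451


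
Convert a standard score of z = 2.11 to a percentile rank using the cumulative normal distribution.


CDF(z) = 0.5 * (1 + erf(z/sqrt(2)))
erf(1.492) = 0.9651
CDF = 0.9826
Percentile rank = 0.9826 * 100 = 98.26

98.26


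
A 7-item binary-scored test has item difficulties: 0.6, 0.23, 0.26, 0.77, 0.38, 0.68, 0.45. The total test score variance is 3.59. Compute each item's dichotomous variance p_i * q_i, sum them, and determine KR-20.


For each item, compute p_i * q_i:
  Item 1: 0.6 * 0.4 = 0.24
  Item 2: 0.23 * 0.77 = 0.1771
  Item 3: 0.26 * 0.74 = 0.1924
  Item 4: 0.77 * 0.23 = 0.1771
  Item 5: 0.38 * 0.62 = 0.2356
  Item 6: 0.68 * 0.32 = 0.2176
  Item 7: 0.45 * 0.55 = 0.2475
Sum(p_i * q_i) = 0.24 + 0.1771 + 0.1924 + 0.1771 + 0.2356 + 0.2176 + 0.2475 = 1.4873
KR-20 = (k/(k-1)) * (1 - Sum(p_i*q_i) / Var_total)
= (7/6) * (1 - 1.4873/3.59)
= 1.1667 * 0.5857
KR-20 = 0.6833

0.6833


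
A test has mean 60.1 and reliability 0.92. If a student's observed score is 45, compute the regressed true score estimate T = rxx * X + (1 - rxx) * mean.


T_est = rxx * X + (1 - rxx) * mean
T_est = 0.92 * 45 + 0.08 * 60.1
T_est = 41.4 + 4.808
T_est = 46.208

46.208


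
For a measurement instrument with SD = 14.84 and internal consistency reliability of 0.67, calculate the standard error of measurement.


SEM = SD * sqrt(1 - rxx)
SEM = 14.84 * sqrt(1 - 0.67)
SEM = 14.84 * sqrt(0.33) = 14.84 * 0.574456
SEM = 8.5249

8.5249


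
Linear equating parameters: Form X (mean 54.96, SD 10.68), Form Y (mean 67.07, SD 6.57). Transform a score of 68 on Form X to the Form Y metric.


slope = SD_Y / SD_X = 6.57 / 10.68 ~ 0.6152
intercept = mean_Y - slope * mean_X = 67.07 - (6.57 / 10.68) * 54.96 ~ 33.2603
Y = slope * X + intercept. To avoid rounding drift from the rounded slope/intercept, evaluate the equivalent form Y = mean_Y + SD_Y * (X - mean_X) / SD_X at full precision:
Y = 67.07 + 6.57 * (68 - 54.96) / 10.68
Y = 67.07 + 6.57 * 13.04 / 10.68
Y = 67.07 + 85.6728 / 10.68
Y = 67.07 + 8.0218
Y = 75.0918

75.0918


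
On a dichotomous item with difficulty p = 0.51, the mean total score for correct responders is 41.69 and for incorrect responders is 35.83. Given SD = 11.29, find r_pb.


q = 1 - p = 0.49
rpb = ((M1 - M0) / SD) * sqrt(p * q)
rpb = ((41.69 - 35.83) / 11.29) * sqrt(0.51 * 0.49)
rpb = 0.2595

0.2595


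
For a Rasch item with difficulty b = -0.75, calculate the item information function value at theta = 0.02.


P = 1/(1+exp(-(0.02--0.75))) = 0.6835
I = P*(1-P) = 0.6835 * 0.3165
I = 0.2163

0.2163


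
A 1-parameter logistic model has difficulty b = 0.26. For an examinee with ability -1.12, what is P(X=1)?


theta - b = -1.12 - 0.26 = -1.38
exp(-(theta - b)) = exp(1.38) = 3.9749
P = 1 / (1 + 3.9749)
P = 0.201

0.201


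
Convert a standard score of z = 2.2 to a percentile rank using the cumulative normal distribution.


CDF(z) = 0.5 * (1 + erf(z/sqrt(2)))
erf(1.5556) = 0.9722
CDF = 0.9861
Percentile rank = 0.9861 * 100 = 98.61

98.61


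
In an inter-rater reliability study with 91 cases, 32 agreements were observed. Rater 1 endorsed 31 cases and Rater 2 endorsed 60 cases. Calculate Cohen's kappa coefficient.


P_o = 32/91 = 0.351648
P_e = (31*60 + 60*31) / 8281 = 0.449221
kappa = (P_o - P_e) / (1 - P_e)
kappa = (0.351648 - 0.449221) / (1 - 0.449221)
kappa = -0.1772

-0.1772


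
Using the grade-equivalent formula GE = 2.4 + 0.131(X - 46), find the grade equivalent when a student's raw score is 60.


raw - median = 60 - 46 = 14
slope * diff = 0.131 * 14 = 1.834
GE = 2.4 + 1.834
GE = 4.234

4.234


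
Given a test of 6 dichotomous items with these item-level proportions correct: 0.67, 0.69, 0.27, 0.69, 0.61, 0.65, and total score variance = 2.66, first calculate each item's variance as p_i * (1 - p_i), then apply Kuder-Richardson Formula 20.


For each item, compute p_i * q_i:
  Item 1: 0.67 * 0.33 = 0.2211
  Item 2: 0.69 * 0.31 = 0.2139
  Item 3: 0.27 * 0.73 = 0.1971
  Item 4: 0.69 * 0.31 = 0.2139
  Item 5: 0.61 * 0.39 = 0.2379
  Item 6: 0.65 * 0.35 = 0.2275
Sum(p_i * q_i) = 0.2211 + 0.2139 + 0.1971 + 0.2139 + 0.2379 + 0.2275 = 1.3114
KR-20 = (k/(k-1)) * (1 - Sum(p_i*q_i) / Var_total)
= (6/5) * (1 - 1.3114/2.66)
= 1.2 * 0.507
KR-20 = 0.6084

0.6084


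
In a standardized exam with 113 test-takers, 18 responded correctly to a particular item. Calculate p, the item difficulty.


Item difficulty p = number correct / total examinees
p = 18 / 113
p = 0.1593

0.1593


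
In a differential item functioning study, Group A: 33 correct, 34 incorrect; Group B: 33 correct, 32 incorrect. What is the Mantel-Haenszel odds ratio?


Odds_A = 33/34 = 0.9706
Odds_B = 33/32 = 1.0312
OR = Odds_A / Odds_B = 0.9706 / 1.0312
Exactly, OR = (33 * 32) / (34 * 33) = 1056 / 1122
OR = 0.9412

0.9412


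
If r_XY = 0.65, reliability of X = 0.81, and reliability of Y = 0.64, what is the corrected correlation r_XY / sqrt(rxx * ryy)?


r_corrected = rxy / sqrt(rxx * ryy)
= 0.65 / sqrt(0.81 * 0.64)
= 0.65 / sqrt(0.5184)
= 0.65 / 0.72
r_corrected = 0.9028

0.9028


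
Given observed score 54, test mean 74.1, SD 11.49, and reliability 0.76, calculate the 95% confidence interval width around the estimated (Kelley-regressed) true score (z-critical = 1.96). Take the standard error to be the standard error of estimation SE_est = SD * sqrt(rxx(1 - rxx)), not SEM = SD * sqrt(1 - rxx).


True score estimate = 0.76*54 + 0.24*74.1 = 58.824
SE_est = SD * sqrt(rxx * (1 - rxx)) = 11.49 * sqrt(0.76 * 0.24) = 11.49 * sqrt(0.1824) = 4.907185
CI = T_est +/- z * SE_est, so width = 2 * z * SE_est = 2 * 1.96 * 4.907185
Width = 19.2362

19.2362
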